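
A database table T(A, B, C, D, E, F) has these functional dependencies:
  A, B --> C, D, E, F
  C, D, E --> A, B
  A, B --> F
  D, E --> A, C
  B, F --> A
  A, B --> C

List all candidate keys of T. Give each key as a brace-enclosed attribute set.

{A, B} is a candidate key since {A, B}⁺ = {A, B, C, D, E, F} covers every attribute.
{B, F} is a candidate key since {B, F}⁺ = {A, B, C, D, E, F} covers every attribute.
{D, E} is a candidate key since {D, E}⁺ = {A, B, C, D, E, F} covers every attribute.
These are minimal and exhaustive — every other superkey contains one of them.

{A, B}, {B, F}, {D, E}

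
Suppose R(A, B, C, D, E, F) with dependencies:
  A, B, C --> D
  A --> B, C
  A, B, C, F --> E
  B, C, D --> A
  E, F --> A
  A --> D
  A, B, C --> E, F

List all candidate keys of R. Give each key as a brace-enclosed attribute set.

Closure of {A} is {A, B, C, D, E, F}, the whole schema; {A} is a candidate key.
Closure of {E, F} is {A, B, C, D, E, F}, the whole schema; {E, F} is a candidate key.
Closure of {B, C, D} is {A, B, C, D, E, F}, the whole schema; {B, C, D} is a candidate key.
Any other superkey properly contains one of these, so there are no further candidate keys.

{A}, {B, C, D}, {E, F}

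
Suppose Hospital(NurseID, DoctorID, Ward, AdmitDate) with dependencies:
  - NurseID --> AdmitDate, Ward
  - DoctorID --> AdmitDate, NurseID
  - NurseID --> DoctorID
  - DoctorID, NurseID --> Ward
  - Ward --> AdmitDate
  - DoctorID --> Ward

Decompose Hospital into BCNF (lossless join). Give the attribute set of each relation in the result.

{AdmitDate, Ward}; {DoctorID, NurseID, Ward}

Candidate keys of the original relation: {DoctorID}, {NurseID}.
{AdmitDate, DoctorID, NurseID, Ward}: {Ward} determines {AdmitDate, Ward} here but is not a superkey — split on Ward --> AdmitDate, giving {AdmitDate, Ward} and {DoctorID, NurseID, Ward}.
{AdmitDate, Ward} has no BCNF violation.
{DoctorID, NurseID, Ward} has no BCNF violation.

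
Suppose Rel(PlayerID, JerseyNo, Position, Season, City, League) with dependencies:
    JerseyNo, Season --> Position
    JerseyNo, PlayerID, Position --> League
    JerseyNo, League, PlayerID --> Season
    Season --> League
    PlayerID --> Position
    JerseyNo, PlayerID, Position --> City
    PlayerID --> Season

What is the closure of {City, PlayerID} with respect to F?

Start with {City, PlayerID}.
PlayerID --> Position applies; add {Position} → now {City, PlayerID, Position}.
PlayerID --> Season applies; add {Season} → now {City, PlayerID, Position, Season}.
Season --> League applies; add {League} → now {City, League, PlayerID, Position, Season}.
No further FD applies.

{City, League, PlayerID, Position, Season}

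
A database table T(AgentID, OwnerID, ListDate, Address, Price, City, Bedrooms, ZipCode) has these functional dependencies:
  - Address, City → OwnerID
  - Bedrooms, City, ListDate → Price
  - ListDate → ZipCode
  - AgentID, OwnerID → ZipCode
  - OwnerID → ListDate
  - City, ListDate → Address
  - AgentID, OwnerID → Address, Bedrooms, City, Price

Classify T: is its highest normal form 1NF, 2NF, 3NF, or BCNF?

1NF

Candidate keys: {Address, AgentID, City}, {AgentID, City, ListDate}, {AgentID, OwnerID}. Prime attributes: {Address, AgentID, City, ListDate, OwnerID}.
Address, City → OwnerID: {Address, City}⁺ = {Address, City, ListDate, OwnerID, ZipCode}, which is not all of the attributes, so the left side is not a superkey — BCNF is violated.
Bedrooms, City, ListDate → Price determines the non-prime attribute {Price} from a non-superkey — 3NF is violated.
The proper key subset {OwnerID} of {AgentID, OwnerID} determines non-prime {ZipCode}, so the relation is not even in 2NF.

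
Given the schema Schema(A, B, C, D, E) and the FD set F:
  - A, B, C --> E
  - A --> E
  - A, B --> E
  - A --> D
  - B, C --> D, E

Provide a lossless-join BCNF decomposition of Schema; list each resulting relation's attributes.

Candidate key of the original relation: {A, B, C}.
Within {A, B, C, D, E}: {A}⁺ ∩ {A, B, C, D, E} = {A, D, E}, not the whole set, so A --> D, E violates BCNF; decompose into {A, D, E} and {A, B, C}.
{A, D, E} is in BCNF.
{A, B, C} is in BCNF.

{A, B, C}; {A, D, E}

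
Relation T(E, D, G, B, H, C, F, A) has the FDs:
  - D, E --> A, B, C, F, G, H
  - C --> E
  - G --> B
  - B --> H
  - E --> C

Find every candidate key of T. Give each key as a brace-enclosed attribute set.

{C, D}, {D, E}

{D} never appears on the right of any FD, so every key must include it.
{C, D}⁺ = {A, B, C, D, E, F, G, H}, which is every attribute, so {C, D} is a candidate key.
{D, E}⁺ = {A, B, C, D, E, F, G, H}, which is every attribute, so {D, E} is a candidate key.
These are minimal and exhaustive — every other superkey contains one of them.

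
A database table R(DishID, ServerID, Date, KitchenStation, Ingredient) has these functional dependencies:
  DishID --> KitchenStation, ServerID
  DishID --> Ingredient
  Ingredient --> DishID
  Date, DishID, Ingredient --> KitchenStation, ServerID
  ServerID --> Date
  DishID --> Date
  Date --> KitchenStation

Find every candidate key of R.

{DishID}⁺ = {Date, DishID, Ingredient, KitchenStation, ServerID} — all of the relation — so {DishID} is a candidate key.
{Ingredient}⁺ = {Date, DishID, Ingredient, KitchenStation, ServerID} — all of the relation — so {Ingredient} is a candidate key.
Any other superkey properly contains one of these, so there are no further candidate keys.

{DishID}, {Ingredient}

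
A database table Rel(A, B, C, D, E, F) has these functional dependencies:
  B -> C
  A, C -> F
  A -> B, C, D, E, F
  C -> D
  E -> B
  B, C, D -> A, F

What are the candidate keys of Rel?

Closure of {A} is {A, B, C, D, E, F}, the whole schema; {A} is a candidate key.
Closure of {B} is {A, B, C, D, E, F}, the whole schema; {B} is a candidate key.
Closure of {E} is {A, B, C, D, E, F}, the whole schema; {E} is a candidate key.
No proper subset of any of these is a key, and no other minimal superkey exists.

{A}, {B}, {E}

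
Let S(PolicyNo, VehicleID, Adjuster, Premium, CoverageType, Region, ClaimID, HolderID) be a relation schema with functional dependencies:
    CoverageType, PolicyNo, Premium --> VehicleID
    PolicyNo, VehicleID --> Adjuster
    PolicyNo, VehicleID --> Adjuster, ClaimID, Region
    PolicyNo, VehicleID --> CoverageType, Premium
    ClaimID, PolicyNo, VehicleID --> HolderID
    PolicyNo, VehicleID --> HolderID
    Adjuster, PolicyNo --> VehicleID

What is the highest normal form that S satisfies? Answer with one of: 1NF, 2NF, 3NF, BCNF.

Candidate keys: {Adjuster, PolicyNo}, {CoverageType, PolicyNo, Premium}, {PolicyNo, VehicleID}. Prime attributes: {Adjuster, CoverageType, PolicyNo, Premium, VehicleID}.
Each dependency's left side is a superkey — BCNF holds.

BCNF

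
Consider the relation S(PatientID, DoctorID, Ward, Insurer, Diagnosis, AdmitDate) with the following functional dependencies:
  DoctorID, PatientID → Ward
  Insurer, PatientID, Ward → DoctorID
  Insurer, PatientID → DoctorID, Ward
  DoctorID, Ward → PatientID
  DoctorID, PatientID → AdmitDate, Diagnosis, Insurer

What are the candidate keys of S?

{DoctorID, PatientID}, {DoctorID, Ward}, {Insurer, PatientID}

{DoctorID, PatientID}⁺ = {AdmitDate, Diagnosis, DoctorID, Insurer, PatientID, Ward} — all of the relation — so {DoctorID, PatientID} is a candidate key.
{DoctorID, Ward}⁺ = {AdmitDate, Diagnosis, DoctorID, Insurer, PatientID, Ward} — all of the relation — so {DoctorID, Ward} is a candidate key.
{Insurer, PatientID}⁺ = {AdmitDate, Diagnosis, DoctorID, Insurer, PatientID, Ward} — all of the relation — so {Insurer, PatientID} is a candidate key.
Any other superkey properly contains one of these, so there are no further candidate keys.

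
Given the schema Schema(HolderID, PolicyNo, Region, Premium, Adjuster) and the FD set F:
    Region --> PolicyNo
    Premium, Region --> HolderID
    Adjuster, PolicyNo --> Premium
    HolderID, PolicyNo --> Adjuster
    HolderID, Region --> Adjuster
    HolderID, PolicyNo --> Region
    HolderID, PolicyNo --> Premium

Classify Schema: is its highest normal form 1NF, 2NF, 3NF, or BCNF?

3NF

Candidate keys: {Adjuster, Region}, {HolderID, PolicyNo}, {HolderID, Region}, {Premium, Region}. Prime attributes: {Adjuster, HolderID, PolicyNo, Premium, Region}.
Region --> PolicyNo breaks BCNF: {Region}⁺ = {PolicyNo, Region}, so {Region} is not a superkey.
But every attribute on its right side ({PolicyNo}) is prime, and the same holds for every other non-superkey FD, so 3NF still holds.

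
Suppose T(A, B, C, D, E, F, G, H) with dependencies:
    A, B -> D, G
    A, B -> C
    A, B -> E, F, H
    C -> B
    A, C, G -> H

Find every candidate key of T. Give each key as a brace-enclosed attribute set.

No FD produces {A}, so it must be in every candidate key.
Closure of {A, B} is {A, B, C, D, E, F, G, H}, the whole schema; {A, B} is a candidate key.
Closure of {A, C} is {A, B, C, D, E, F, G, H}, the whole schema; {A, C} is a candidate key.
Any other superkey properly contains one of these, so there are no further candidate keys.

{A, B}, {A, C}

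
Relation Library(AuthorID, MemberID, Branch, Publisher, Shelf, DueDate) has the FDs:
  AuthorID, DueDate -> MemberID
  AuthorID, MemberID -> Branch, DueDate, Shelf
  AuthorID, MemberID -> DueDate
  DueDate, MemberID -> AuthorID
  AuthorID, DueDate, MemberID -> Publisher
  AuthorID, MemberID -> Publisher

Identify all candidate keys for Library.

{AuthorID, DueDate}⁺ = {AuthorID, Branch, DueDate, MemberID, Publisher, Shelf} — all of the relation — so {AuthorID, DueDate} is a candidate key.
{AuthorID, MemberID}⁺ = {AuthorID, Branch, DueDate, MemberID, Publisher, Shelf} — all of the relation — so {AuthorID, MemberID} is a candidate key.
{DueDate, MemberID}⁺ = {AuthorID, Branch, DueDate, MemberID, Publisher, Shelf} — all of the relation — so {DueDate, MemberID} is a candidate key.
These are minimal and exhaustive — every other superkey contains one of them.

{AuthorID, DueDate}, {AuthorID, MemberID}, {DueDate, MemberID}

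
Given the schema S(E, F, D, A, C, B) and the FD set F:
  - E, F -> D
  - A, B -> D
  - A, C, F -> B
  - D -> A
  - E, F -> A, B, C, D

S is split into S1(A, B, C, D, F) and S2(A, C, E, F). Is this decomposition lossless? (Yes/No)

Yes

S1 ∩ S2 = {A, C, F}; its closure under F is {A, B, C, D, F}.
Since S1 ⊆ {A, B, C, D, F}, the intersection is a superkey of S1; the decomposition is lossless.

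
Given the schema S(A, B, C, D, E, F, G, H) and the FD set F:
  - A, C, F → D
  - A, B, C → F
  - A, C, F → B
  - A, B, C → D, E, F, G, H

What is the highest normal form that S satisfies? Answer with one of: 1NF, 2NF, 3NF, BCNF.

Candidate keys: {A, B, C}, {A, C, F}. Prime attributes: {A, B, C, F}.
Each dependency's left side is a superkey — BCNF holds.

BCNF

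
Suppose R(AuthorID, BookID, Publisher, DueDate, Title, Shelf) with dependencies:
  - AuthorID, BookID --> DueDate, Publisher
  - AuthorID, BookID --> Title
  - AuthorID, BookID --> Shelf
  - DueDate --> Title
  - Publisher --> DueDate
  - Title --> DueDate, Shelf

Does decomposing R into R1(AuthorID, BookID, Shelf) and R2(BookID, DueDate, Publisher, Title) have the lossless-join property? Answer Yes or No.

No

Common attributes: {BookID}; their closure is {BookID}.
Neither R1 nor R2 is contained in that closure, so the decomposition is lossy.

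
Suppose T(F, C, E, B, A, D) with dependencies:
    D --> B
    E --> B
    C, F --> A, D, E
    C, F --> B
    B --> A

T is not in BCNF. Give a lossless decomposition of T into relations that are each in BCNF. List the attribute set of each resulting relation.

Candidate key of the original relation: {C, F}.
{A, B, C, D, E, F}: {D} determines {A, B, D} here but is not a superkey — split on D --> A, B, giving {A, B, D} and {C, D, E, F}.
{A, B, D}: {B} determines {A, B} here but is not a superkey — split on B --> A, giving {A, B} and {B, D}.
{A, B} has no BCNF violation.
{B, D} has no BCNF violation.
{C, D, E, F} has no BCNF violation.

{A, B}; {B, D}; {C, D, E, F}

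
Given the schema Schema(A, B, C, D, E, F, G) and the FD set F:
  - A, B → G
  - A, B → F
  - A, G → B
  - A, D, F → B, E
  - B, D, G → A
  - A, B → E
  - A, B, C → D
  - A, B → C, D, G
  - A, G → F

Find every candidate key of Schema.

{A, B}⁺ = {A, B, C, D, E, F, G}, which is every attribute, so {A, B} is a candidate key.
{A, G}⁺ = {A, B, C, D, E, F, G}, which is every attribute, so {A, G} is a candidate key.
{A, D, F}⁺ = {A, B, C, D, E, F, G}, which is every attribute, so {A, D, F} is a candidate key.
{B, D, G}⁺ = {A, B, C, D, E, F, G}, which is every attribute, so {B, D, G} is a candidate key.
No proper subset of any of these is a key, and no other minimal superkey exists.

{A, B}, {A, D, F}, {A, G}, {B, D, G}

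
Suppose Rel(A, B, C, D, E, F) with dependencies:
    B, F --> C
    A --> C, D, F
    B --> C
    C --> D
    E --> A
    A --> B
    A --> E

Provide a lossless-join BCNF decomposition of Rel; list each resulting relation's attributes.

{A, B, E, F}; {B, C}; {C, D}

Candidate keys of the original relation: {A}, {E}.
{A, B, C, D, E, F}: {B, F} determines {B, C, D, F} here but is not a superkey — split on B, F --> C, D, giving {B, C, D, F} and {A, B, E, F}.
{B, C, D, F}: {B} determines {B, C, D} here but is not a superkey — split on B --> C, D, giving {B, C, D} and {B, F}.
{B, C, D}: {C} determines {C, D} here but is not a superkey — split on C --> D, giving {C, D} and {B, C}.
{C, D} has no BCNF violation.
{B, C} has no BCNF violation.
{B, F} has no BCNF violation.
{A, B, E, F} has no BCNF violation.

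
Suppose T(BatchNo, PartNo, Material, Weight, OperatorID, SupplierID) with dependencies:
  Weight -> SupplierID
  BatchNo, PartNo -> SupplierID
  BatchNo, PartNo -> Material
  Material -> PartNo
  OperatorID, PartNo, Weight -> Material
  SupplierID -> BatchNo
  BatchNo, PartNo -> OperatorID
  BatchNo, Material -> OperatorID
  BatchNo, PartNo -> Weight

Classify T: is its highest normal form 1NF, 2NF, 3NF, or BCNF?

3NF

Candidate keys: {BatchNo, Material}, {BatchNo, PartNo}, {Material, SupplierID}, {Material, Weight}, {PartNo, SupplierID}, {PartNo, Weight}. Prime attributes: {BatchNo, Material, PartNo, SupplierID, Weight}.
For Weight -> SupplierID we have {Weight}⁺ = {BatchNo, SupplierID, Weight}; {Weight} is not a superkey, so BCNF fails.
But every attribute on its right side ({SupplierID}) is prime, and the same holds for every other non-superkey FD, so 3NF still holds.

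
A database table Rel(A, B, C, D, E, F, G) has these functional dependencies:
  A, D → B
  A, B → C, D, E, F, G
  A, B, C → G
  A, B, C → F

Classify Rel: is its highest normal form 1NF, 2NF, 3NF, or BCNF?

Candidate keys: {A, B}, {A, D}. Prime attributes: {A, B, D}.
Every FD has a superkey on the left, so the relation is in BCNF.

BCNF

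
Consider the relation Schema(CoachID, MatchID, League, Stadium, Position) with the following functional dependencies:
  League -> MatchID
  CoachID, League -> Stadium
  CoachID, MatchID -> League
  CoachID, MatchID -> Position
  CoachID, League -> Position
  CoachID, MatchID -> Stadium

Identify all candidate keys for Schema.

{CoachID, League}, {CoachID, MatchID}

No FD produces {CoachID}, so it must be in every candidate key.
{CoachID, League}⁺ = {CoachID, League, MatchID, Position, Stadium}, which is every attribute, so {CoachID, League} is a candidate key.
{CoachID, MatchID}⁺ = {CoachID, League, MatchID, Position, Stadium}, which is every attribute, so {CoachID, MatchID} is a candidate key.
No proper subset of any of these is a key, and no other minimal superkey exists.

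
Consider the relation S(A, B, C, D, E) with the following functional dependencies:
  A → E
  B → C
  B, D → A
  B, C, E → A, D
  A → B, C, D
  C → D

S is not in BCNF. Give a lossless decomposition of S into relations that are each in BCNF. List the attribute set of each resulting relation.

Candidate keys of the original relation: {A}, {B}.
In {A, B, C, D, E}, {C} is not a superkey ({C}⁺ restricted to this set is {C, D}), so split on C → D into {C, D} and {A, B, C, E}.
{C, D} has no BCNF violation.
{A, B, C, E} has no BCNF violation.

{A, B, C, E}; {C, D}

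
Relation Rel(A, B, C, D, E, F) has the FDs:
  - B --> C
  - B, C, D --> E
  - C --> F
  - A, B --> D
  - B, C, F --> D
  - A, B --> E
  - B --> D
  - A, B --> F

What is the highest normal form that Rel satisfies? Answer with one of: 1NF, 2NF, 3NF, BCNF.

1NF

Candidate key: {A, B}. Prime attributes: {A, B}.
B --> C breaks BCNF: {B}⁺ = {B, C, D, E, F}, so {B} is not a superkey.
Because {C} is non-prime and the left side of B --> C is not a superkey, the relation is not in 3NF.
The proper key subset {B} of {A, B} determines non-prime {C, D, E, F}, so the relation is not even in 2NF.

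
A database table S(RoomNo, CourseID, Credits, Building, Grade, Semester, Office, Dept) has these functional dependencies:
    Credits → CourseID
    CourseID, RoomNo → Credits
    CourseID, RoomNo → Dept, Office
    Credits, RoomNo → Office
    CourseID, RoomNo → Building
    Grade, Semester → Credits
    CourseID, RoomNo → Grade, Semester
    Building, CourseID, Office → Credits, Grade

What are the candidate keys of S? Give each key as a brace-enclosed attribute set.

No FD produces {RoomNo}, so it must be in every candidate key.
Closure of {CourseID, RoomNo} is {Building, CourseID, Credits, Dept, Grade, Office, RoomNo, Semester}, the whole schema; {CourseID, RoomNo} is a candidate key.
Closure of {Credits, RoomNo} is {Building, CourseID, Credits, Dept, Grade, Office, RoomNo, Semester}, the whole schema; {Credits, RoomNo} is a candidate key.
Closure of {Grade, RoomNo, Semester} is {Building, CourseID, Credits, Dept, Grade, Office, RoomNo, Semester}, the whole schema; {Grade, RoomNo, Semester} is a candidate key.
These are minimal and exhaustive — every other superkey contains one of them.

{CourseID, RoomNo}, {Credits, RoomNo}, {Grade, RoomNo, Semester}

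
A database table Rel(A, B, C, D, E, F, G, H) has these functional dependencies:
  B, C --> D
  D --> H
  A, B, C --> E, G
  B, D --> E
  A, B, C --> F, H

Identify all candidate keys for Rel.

{A, B, C}

Attributes never on any right-hand side: {A, B, C} — every candidate key must contain all of them.
Closure of {A, B, C} is {A, B, C, D, E, F, G, H}, the whole schema; {A, B, C} is a candidate key.
No smaller or unrelated set reaches every attribute, so there are no other keys.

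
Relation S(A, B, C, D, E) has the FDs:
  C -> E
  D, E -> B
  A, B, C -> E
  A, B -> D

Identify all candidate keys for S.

No FD produces {A, C}, so they must be in every candidate key.
{A, B, C}⁺ = {A, B, C, D, E} — all of the relation — so {A, B, C} is a candidate key.
{A, C, D}⁺ = {A, B, C, D, E} — all of the relation — so {A, C, D} is a candidate key.
Any other superkey properly contains one of these, so there are no further candidate keys.

{A, B, C}, {A, C, D}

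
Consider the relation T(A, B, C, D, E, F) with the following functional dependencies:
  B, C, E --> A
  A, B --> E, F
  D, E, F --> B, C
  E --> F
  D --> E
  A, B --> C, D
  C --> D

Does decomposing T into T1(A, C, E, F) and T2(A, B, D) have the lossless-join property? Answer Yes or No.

The shared attributes are {A} and {A}⁺ = {A}.
Neither T1 nor T2 is contained in that closure, so the decomposition is lossy.

No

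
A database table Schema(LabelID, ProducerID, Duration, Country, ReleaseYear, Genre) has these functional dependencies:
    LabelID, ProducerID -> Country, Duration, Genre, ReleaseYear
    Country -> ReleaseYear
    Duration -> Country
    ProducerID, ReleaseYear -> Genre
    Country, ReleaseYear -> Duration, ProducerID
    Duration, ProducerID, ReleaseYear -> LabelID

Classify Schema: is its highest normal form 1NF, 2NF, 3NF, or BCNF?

2NF

Candidate keys: {Country}, {Duration}, {LabelID, ProducerID}. Prime attributes: {Country, Duration, LabelID, ProducerID}.
For ProducerID, ReleaseYear -> Genre we have {ProducerID, ReleaseYear}⁺ = {Genre, ProducerID, ReleaseYear}; {ProducerID, ReleaseYear} is not a superkey, so BCNF fails.
Because {Genre} is non-prime and the left side of ProducerID, ReleaseYear -> Genre is not a superkey, the relation is not in 3NF.
No non-prime attribute depends on a proper subset of any candidate key, so 2NF holds.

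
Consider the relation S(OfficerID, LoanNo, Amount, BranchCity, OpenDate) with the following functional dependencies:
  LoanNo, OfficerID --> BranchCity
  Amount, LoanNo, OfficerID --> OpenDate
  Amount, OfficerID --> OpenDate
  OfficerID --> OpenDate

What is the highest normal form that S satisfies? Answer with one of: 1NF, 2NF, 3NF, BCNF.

Candidate key: {Amount, LoanNo, OfficerID}. Prime attributes: {Amount, LoanNo, OfficerID}.
LoanNo, OfficerID --> BranchCity: {LoanNo, OfficerID}⁺ = {BranchCity, LoanNo, OfficerID, OpenDate}, which is not all of the attributes, so the left side is not a superkey — BCNF is violated.
Because {BranchCity} is non-prime and the left side of LoanNo, OfficerID --> BranchCity is not a superkey, the relation is not in 3NF.
Since {OfficerID} ⊂ {Amount, LoanNo, OfficerID} and {OfficerID}⁺ ⊇ {OpenDate} with {OpenDate} non-prime, there is a partial dependency; 2NF fails.

1NF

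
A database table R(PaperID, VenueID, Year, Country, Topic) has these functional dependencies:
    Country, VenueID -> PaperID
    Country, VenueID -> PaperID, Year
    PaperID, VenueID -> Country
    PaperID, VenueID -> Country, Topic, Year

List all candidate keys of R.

{Country, VenueID}, {PaperID, VenueID}

{VenueID} never appears on the right of any FD, so every key must include it.
Closure of {Country, VenueID} is {Country, PaperID, Topic, VenueID, Year}, the whole schema; {Country, VenueID} is a candidate key.
Closure of {PaperID, VenueID} is {Country, PaperID, Topic, VenueID, Year}, the whole schema; {PaperID, VenueID} is a candidate key.
No proper subset of any of these is a key, and no other minimal superkey exists.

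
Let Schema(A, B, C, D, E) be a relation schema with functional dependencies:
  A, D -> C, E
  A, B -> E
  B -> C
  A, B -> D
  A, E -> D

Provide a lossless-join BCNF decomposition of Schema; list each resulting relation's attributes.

Candidate key of the original relation: {A, B}.
In {A, B, C, D, E}, {A, D} is not a superkey ({A, D}⁺ restricted to this set is {A, C, D, E}), so split on A, D -> C, E into {A, C, D, E} and {A, B, D}.
{A, C, D, E} is in BCNF.
{A, B, D} is in BCNF.

{A, B, D}; {A, C, D, E}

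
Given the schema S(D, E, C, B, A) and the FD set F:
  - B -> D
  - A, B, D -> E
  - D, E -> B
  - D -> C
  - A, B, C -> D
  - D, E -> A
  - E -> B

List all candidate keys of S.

{E}⁺ = {A, B, C, D, E}, which is every attribute, so {E} is a candidate key.
{A, B}⁺ = {A, B, C, D, E}, which is every attribute, so {A, B} is a candidate key.
These are minimal and exhaustive — every other superkey contains one of them.

{A, B}, {E}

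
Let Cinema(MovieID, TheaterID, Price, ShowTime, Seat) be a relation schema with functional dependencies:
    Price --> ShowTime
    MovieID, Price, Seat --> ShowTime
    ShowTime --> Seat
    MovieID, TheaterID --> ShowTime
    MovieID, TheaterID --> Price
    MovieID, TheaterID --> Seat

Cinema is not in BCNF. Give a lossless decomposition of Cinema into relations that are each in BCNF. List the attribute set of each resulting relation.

Candidate key of the original relation: {MovieID, TheaterID}.
Within {MovieID, Price, Seat, ShowTime, TheaterID}: {Price}⁺ ∩ {MovieID, Price, Seat, ShowTime, TheaterID} = {Price, Seat, ShowTime}, not the whole set, so Price --> Seat, ShowTime violates BCNF; decompose into {Price, Seat, ShowTime} and {MovieID, Price, TheaterID}.
Within {Price, Seat, ShowTime}: {ShowTime}⁺ ∩ {Price, Seat, ShowTime} = {Seat, ShowTime}, not the whole set, so ShowTime --> Seat violates BCNF; decompose into {Seat, ShowTime} and {Price, ShowTime}.
{Seat, ShowTime} has no BCNF violation.
{Price, ShowTime} has no BCNF violation.
{MovieID, Price, TheaterID} has no BCNF violation.

{MovieID, Price, TheaterID}; {Price, ShowTime}; {Seat, ShowTime}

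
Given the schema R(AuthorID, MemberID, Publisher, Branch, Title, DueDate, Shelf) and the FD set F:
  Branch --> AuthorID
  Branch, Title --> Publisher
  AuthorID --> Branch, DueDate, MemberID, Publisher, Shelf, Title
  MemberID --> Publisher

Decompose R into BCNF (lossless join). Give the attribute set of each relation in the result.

{AuthorID, Branch, DueDate, MemberID, Shelf, Title}; {MemberID, Publisher}

Candidate keys of the original relation: {AuthorID}, {Branch}.
{AuthorID, Branch, DueDate, MemberID, Publisher, Shelf, Title}: {MemberID} determines {MemberID, Publisher} here but is not a superkey — split on MemberID --> Publisher, giving {MemberID, Publisher} and {AuthorID, Branch, DueDate, MemberID, Shelf, Title}.
{MemberID, Publisher} has no BCNF violation.
{AuthorID, Branch, DueDate, MemberID, Shelf, Title} has no BCNF violation.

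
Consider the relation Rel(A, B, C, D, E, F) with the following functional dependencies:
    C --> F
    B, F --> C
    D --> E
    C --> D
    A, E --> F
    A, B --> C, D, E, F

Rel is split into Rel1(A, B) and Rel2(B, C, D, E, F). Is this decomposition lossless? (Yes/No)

Common attributes: {B}; their closure is {B}.
Neither Rel1 nor Rel2 is contained in that closure, so the decomposition is lossy.

No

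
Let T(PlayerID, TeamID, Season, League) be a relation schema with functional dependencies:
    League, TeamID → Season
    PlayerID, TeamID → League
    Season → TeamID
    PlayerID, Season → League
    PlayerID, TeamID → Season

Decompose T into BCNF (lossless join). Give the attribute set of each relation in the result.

Candidate keys of the original relation: {PlayerID, Season}, {PlayerID, TeamID}.
{League, PlayerID, Season, TeamID}: {League, TeamID} determines {League, Season, TeamID} here but is not a superkey — split on League, TeamID → Season, giving {League, Season, TeamID} and {League, PlayerID, TeamID}.
{League, Season, TeamID}: {Season} determines {Season, TeamID} here but is not a superkey — split on Season → TeamID, giving {Season, TeamID} and {League, Season}.
{Season, TeamID} has no BCNF violation.
{League, Season} has no BCNF violation.
{League, PlayerID, TeamID} has no BCNF violation.

{League, PlayerID, TeamID}; {League, Season}; {Season, TeamID}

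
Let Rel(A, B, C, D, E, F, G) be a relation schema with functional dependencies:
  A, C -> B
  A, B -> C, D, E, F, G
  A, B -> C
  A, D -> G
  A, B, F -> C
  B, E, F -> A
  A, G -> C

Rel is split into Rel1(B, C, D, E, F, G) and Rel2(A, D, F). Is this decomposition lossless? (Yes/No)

Common attributes: {D, F}; their closure is {D, F}.
Neither Rel1 nor Rel2 is contained in that closure, so the decomposition is lossy.

No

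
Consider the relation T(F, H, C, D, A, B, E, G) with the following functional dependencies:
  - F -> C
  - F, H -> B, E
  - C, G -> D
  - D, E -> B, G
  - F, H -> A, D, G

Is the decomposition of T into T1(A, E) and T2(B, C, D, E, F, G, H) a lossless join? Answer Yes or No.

No

Common attributes: {E}; their closure is {E}.
T1 ⊄ {E} and T2 ⊄ {E}, so the split is lossy.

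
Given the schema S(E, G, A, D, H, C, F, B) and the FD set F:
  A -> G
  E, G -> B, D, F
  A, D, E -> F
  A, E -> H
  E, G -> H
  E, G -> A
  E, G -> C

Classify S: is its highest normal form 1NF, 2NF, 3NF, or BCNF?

Candidate keys: {A, E}, {E, G}. Prime attributes: {A, E, G}.
A -> G: {A}⁺ = {A, G}, which is not all of the attributes, so the left side is not a superkey — BCNF is violated.
Since {G} ⊆ prime attributes and every other non-superkey FD also has a prime right side, the schema is in 3NF.

3NF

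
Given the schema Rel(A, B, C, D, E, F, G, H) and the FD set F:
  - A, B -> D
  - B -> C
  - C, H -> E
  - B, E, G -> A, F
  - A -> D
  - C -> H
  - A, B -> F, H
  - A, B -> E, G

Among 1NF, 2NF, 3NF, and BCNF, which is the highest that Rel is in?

Candidate keys: {A, B}, {B, G}. Prime attributes: {A, B, G}.
For B -> C we have {B}⁺ = {B, C, E, H}; {B} is not a superkey, so BCNF fails.
Because {C} is non-prime and the left side of B -> C is not a superkey, the relation is not in 3NF.
Since {A} ⊂ {A, B} and {A}⁺ ⊇ {D} with {D} non-prime, there is a partial dependency; 2NF fails.

1NF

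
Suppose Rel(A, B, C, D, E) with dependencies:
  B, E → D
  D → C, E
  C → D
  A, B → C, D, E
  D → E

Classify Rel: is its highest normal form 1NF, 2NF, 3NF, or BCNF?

Candidate key: {A, B}. Prime attributes: {A, B}.
For B, E → D we have {B, E}⁺ = {B, C, D, E}; {B, E} is not a superkey, so BCNF fails.
B, E → D has non-prime {D} on the right and a non-superkey on the left, so 3NF fails.
No proper subset of a key has a non-prime attribute in its closure, so there is no partial dependency; 2NF holds.

2NF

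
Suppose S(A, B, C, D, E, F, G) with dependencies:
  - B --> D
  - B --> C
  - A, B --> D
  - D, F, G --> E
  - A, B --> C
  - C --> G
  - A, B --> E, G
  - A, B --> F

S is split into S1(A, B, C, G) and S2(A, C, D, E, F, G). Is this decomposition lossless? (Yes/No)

No

Common attributes: {A, C, G}; their closure is {A, C, G}.
Neither S1 nor S2 is contained in that closure, so the decomposition is lossy.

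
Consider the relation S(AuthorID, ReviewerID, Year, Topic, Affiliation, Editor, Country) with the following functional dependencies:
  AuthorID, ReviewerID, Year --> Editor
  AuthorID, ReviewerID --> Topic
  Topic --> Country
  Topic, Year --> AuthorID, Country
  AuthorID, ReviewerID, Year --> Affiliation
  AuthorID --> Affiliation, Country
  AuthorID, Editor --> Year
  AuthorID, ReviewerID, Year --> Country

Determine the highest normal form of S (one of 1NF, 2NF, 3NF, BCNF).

1NF

Candidate keys: {AuthorID, Editor, ReviewerID}, {AuthorID, ReviewerID, Year}, {ReviewerID, Topic, Year}. Prime attributes: {AuthorID, Editor, ReviewerID, Topic, Year}.
For AuthorID, ReviewerID --> Topic we have {AuthorID, ReviewerID}⁺ = {Affiliation, AuthorID, Country, ReviewerID, Topic}; {AuthorID, ReviewerID} is not a superkey, so BCNF fails.
Topic --> Country has non-prime {Country} on the right and a non-superkey on the left, so 3NF fails.
The proper key subset {AuthorID} of {AuthorID, Editor, ReviewerID} determines non-prime {Affiliation, Country}, so the relation is not even in 2NF.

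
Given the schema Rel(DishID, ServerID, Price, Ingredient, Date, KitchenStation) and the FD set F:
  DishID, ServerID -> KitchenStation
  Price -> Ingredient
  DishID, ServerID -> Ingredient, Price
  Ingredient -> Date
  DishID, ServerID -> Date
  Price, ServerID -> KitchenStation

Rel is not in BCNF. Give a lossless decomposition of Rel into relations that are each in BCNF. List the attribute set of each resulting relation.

Candidate key of the original relation: {DishID, ServerID}.
In {Date, DishID, Ingredient, KitchenStation, Price, ServerID}, {Price} is not a superkey ({Price}⁺ restricted to this set is {Date, Ingredient, Price}), so split on Price -> Date, Ingredient into {Date, Ingredient, Price} and {DishID, KitchenStation, Price, ServerID}.
In {Date, Ingredient, Price}, {Ingredient} is not a superkey ({Ingredient}⁺ restricted to this set is {Date, Ingredient}), so split on Ingredient -> Date into {Date, Ingredient} and {Ingredient, Price}.
{Date, Ingredient} is in BCNF.
{Ingredient, Price} is in BCNF.
In {DishID, KitchenStation, Price, ServerID}, {Price, ServerID} is not a superkey ({Price, ServerID}⁺ restricted to this set is {KitchenStation, Price, ServerID}), so split on Price, ServerID -> KitchenStation into {KitchenStation, Price, ServerID} and {DishID, Price, ServerID}.
{KitchenStation, Price, ServerID} is in BCNF.
{DishID, Price, ServerID} is in BCNF.

{Date, Ingredient}; {DishID, Price, ServerID}; {Ingredient, Price}; {KitchenStation, Price, ServerID}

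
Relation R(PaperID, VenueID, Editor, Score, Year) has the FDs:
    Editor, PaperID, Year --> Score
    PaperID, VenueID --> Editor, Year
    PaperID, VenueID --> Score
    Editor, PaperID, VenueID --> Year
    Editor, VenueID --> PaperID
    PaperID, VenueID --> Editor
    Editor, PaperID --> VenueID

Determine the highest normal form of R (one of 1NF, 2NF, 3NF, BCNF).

Candidate keys: {Editor, PaperID}, {Editor, VenueID}, {PaperID, VenueID}. Prime attributes: {Editor, PaperID, VenueID}.
Every FD has a superkey on the left, so the relation is in BCNF.

BCNF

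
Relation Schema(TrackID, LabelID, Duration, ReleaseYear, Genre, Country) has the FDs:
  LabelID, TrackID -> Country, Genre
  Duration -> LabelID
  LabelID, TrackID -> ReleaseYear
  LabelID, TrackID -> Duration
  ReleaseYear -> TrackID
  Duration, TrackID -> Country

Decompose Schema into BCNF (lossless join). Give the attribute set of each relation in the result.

{Country, Duration, Genre, ReleaseYear}; {Duration, LabelID}; {ReleaseYear, TrackID}

Candidate keys of the original relation: {Duration, ReleaseYear}, {Duration, TrackID}, {LabelID, ReleaseYear}, {LabelID, TrackID}.
In {Country, Duration, Genre, LabelID, ReleaseYear, TrackID}, {Duration} is not a superkey ({Duration}⁺ restricted to this set is {Duration, LabelID}), so split on Duration -> LabelID into {Duration, LabelID} and {Country, Duration, Genre, ReleaseYear, TrackID}.
{Duration, LabelID} is in BCNF.
In {Country, Duration, Genre, ReleaseYear, TrackID}, {ReleaseYear} is not a superkey ({ReleaseYear}⁺ restricted to this set is {ReleaseYear, TrackID}), so split on ReleaseYear -> TrackID into {ReleaseYear, TrackID} and {Country, Duration, Genre, ReleaseYear}.
{ReleaseYear, TrackID} is in BCNF.
{Country, Duration, Genre, ReleaseYear} is in BCNF.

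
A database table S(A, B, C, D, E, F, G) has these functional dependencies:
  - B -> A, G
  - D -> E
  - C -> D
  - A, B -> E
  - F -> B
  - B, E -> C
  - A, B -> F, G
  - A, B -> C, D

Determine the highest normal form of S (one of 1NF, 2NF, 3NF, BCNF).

Candidate keys: {B}, {F}. Prime attributes: {B, F}.
For D -> E we have {D}⁺ = {D, E}; {D} is not a superkey, so BCNF fails.
Because {E} is non-prime and the left side of D -> E is not a superkey, the relation is not in 3NF.
Every candidate key is a single attribute, so no partial dependency is possible; 2NF holds.

2NF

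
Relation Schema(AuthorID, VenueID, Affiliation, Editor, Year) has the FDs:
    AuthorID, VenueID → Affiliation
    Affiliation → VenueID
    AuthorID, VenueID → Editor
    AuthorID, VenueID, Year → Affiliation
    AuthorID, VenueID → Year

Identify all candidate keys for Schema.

{AuthorID} never appears on the right of any FD, so every key must include it.
Closure of {Affiliation, AuthorID} is {Affiliation, AuthorID, Editor, VenueID, Year}, the whole schema; {Affiliation, AuthorID} is a candidate key.
Closure of {AuthorID, VenueID} is {Affiliation, AuthorID, Editor, VenueID, Year}, the whole schema; {AuthorID, VenueID} is a candidate key.
No proper subset of any of these is a key, and no other minimal superkey exists.

{Affiliation, AuthorID}, {AuthorID, VenueID}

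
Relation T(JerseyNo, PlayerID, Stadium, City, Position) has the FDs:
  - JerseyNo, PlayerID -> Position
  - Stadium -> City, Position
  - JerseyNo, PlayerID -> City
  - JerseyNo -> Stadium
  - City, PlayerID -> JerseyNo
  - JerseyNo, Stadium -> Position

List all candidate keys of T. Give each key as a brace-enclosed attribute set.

{City, PlayerID}, {JerseyNo, PlayerID}, {PlayerID, Stadium}

{PlayerID} never appears on the right of any FD, so every key must include it.
Closure of {City, PlayerID} is {City, JerseyNo, PlayerID, Position, Stadium}, the whole schema; {City, PlayerID} is a candidate key.
Closure of {JerseyNo, PlayerID} is {City, JerseyNo, PlayerID, Position, Stadium}, the whole schema; {JerseyNo, PlayerID} is a candidate key.
Closure of {PlayerID, Stadium} is {City, JerseyNo, PlayerID, Position, Stadium}, the whole schema; {PlayerID, Stadium} is a candidate key.
Any other superkey properly contains one of these, so there are no further candidate keys.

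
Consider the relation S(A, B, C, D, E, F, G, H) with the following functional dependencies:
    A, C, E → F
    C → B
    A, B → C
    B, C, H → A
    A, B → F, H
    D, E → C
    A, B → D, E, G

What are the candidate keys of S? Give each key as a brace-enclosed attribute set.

{A, B} is a candidate key since {A, B}⁺ = {A, B, C, D, E, F, G, H} covers every attribute.
{A, C} is a candidate key since {A, C}⁺ = {A, B, C, D, E, F, G, H} covers every attribute.
{C, H} is a candidate key since {C, H}⁺ = {A, B, C, D, E, F, G, H} covers every attribute.
{A, D, E} is a candidate key since {A, D, E}⁺ = {A, B, C, D, E, F, G, H} covers every attribute.
{D, E, H} is a candidate key since {D, E, H}⁺ = {A, B, C, D, E, F, G, H} covers every attribute.
Any other superkey properly contains one of these, so there are no further candidate keys.

{A, B}, {A, C}, {A, D, E}, {C, H}, {D, E, H}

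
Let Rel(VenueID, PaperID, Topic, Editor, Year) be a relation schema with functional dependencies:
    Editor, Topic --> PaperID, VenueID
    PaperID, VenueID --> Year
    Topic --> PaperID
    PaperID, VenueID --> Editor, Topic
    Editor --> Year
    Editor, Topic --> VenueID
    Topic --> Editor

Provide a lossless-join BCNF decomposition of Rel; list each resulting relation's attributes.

Candidate keys of the original relation: {PaperID, VenueID}, {Topic}.
Within {Editor, PaperID, Topic, VenueID, Year}: {Editor}⁺ ∩ {Editor, PaperID, Topic, VenueID, Year} = {Editor, Year}, not the whole set, so Editor --> Year violates BCNF; decompose into {Editor, Year} and {Editor, PaperID, Topic, VenueID}.
{Editor, Year} is in BCNF.
{Editor, PaperID, Topic, VenueID} is in BCNF.

{Editor, PaperID, Topic, VenueID}; {Editor, Year}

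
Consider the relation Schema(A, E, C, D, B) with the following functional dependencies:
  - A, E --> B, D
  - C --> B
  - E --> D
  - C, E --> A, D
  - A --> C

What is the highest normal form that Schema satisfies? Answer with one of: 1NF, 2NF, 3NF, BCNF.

1NF

Candidate keys: {A, E}, {C, E}. Prime attributes: {A, C, E}.
For C --> B we have {C}⁺ = {B, C}; {C} is not a superkey, so BCNF fails.
Because {B} is non-prime and the left side of C --> B is not a superkey, the relation is not in 3NF.
The proper key subset {A} of {A, E} determines non-prime {B}, so the relation is not even in 2NF.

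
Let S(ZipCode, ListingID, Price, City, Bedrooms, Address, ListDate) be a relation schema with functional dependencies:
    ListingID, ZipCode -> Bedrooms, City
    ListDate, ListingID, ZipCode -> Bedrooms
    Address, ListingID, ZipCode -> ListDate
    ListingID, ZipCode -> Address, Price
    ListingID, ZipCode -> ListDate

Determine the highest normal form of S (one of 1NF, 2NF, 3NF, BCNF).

BCNF

Candidate key: {ListingID, ZipCode}. Prime attributes: {ListingID, ZipCode}.
The left-hand side of every FD is a superkey, so BCNF is satisfied.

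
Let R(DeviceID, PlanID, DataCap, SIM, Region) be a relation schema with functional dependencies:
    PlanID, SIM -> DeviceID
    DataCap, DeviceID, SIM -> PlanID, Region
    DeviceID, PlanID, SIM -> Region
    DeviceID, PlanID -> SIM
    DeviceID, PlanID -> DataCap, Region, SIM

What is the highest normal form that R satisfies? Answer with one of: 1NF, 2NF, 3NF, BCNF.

Candidate keys: {DataCap, DeviceID, SIM}, {DeviceID, PlanID}, {PlanID, SIM}. Prime attributes: {DataCap, DeviceID, PlanID, SIM}.
The left-hand side of every FD is a superkey, so BCNF is satisfied.

BCNF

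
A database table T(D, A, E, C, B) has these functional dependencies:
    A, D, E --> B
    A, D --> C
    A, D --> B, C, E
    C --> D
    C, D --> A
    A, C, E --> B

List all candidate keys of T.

{C} is a candidate key since {C}⁺ = {A, B, C, D, E} covers every attribute.
{A, D} is a candidate key since {A, D}⁺ = {A, B, C, D, E} covers every attribute.
Any other superkey properly contains one of these, so there are no further candidate keys.

{A, D}, {C}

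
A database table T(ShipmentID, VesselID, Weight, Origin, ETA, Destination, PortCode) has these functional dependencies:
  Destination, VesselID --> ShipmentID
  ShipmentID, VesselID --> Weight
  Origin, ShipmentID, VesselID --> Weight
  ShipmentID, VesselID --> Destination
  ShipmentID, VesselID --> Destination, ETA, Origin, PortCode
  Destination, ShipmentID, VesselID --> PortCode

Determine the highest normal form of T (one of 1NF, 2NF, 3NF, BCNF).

Candidate keys: {Destination, VesselID}, {ShipmentID, VesselID}. Prime attributes: {Destination, ShipmentID, VesselID}.
Each dependency's left side is a superkey — BCNF holds.

BCNF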